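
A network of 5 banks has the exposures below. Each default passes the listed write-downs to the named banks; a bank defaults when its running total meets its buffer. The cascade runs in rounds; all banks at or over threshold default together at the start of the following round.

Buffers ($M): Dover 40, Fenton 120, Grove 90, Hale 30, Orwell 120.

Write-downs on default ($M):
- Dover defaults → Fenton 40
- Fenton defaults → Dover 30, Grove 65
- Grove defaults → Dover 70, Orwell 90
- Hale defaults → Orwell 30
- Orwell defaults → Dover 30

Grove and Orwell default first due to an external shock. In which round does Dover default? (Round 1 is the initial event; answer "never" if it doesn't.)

Round 1 — Grove, Orwell default (initial).
  Dover: +70+30 → 100 ≥ 40
Round 2 — Dover defaults.
  Fenton: +40 → 40 < 120
No further defaults.

2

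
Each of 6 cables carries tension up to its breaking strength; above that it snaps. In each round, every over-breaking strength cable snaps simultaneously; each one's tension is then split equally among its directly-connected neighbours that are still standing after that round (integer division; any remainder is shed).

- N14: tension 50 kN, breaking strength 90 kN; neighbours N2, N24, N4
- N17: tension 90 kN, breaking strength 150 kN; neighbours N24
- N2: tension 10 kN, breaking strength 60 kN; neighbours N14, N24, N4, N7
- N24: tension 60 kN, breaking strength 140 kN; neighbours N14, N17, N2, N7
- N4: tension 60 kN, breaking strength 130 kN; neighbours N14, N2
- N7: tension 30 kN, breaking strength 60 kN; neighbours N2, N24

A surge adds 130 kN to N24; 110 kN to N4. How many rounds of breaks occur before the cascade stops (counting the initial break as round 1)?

2

Round 1 — N24 at 190 > 140; N4 at 170 > 130. N24, N4 snap.
  N24 sheds 190 kN to N14, N17, N2, N7: 47 each (2 lost).
    N14: 50+47 = 97 > 90
    N17: 90+47 = 137 ≤ 150
    N2: 10+47 = 57 ≤ 60
    N7: 30+47 = 77 > 60
  N4 sheds 170 kN to N14, N2: 85 each.
    N14: 97+85 = 182 > 90
    N2: 57+85 = 142 > 60
Round 2 — N14, N2, N7 snap.
  N14 sheds 182 kN: no online neighbours, lost.
  N2 sheds 142 kN: no online neighbours, lost.
  N7 sheds 77 kN: no online neighbours, lost.
No further breaks.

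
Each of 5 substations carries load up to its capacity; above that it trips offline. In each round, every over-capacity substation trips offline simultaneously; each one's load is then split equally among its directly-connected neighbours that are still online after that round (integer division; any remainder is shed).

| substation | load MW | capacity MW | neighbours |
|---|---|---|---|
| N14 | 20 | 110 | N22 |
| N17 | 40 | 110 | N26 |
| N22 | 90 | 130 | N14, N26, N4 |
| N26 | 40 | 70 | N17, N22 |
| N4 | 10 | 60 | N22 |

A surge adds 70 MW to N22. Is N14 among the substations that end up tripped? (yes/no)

Round 1 — N22 at 160 > 130. N22 trips offline.
  N22 sheds 160 MW to N14, N26, N4: 53 each (1 lost).
    N14: 20+53 = 73 ≤ 110
    N26: 40+53 = 93 > 70
    N4: 10+53 = 63 > 60
Round 2 — N26, N4 trip offline.
  N26 sheds 93 MW to N17: 93 each.
    N17: 40+93 = 133 > 110
  N4 sheds 63 MW: no online neighbours, lost.
Round 3 — N17 trips offline.
  N17 sheds 133 MW: no online neighbours, lost.
No further trips.

no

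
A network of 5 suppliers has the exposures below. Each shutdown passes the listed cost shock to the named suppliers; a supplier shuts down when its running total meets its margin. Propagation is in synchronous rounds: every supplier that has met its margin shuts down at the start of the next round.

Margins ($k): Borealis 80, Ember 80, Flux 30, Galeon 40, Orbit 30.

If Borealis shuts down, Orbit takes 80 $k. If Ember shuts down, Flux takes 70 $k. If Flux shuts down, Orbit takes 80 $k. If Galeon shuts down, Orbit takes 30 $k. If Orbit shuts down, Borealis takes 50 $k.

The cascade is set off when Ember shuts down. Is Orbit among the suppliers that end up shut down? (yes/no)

Round 1 — Ember shuts down (initial).
  Flux: +70 → 70 ≥ 30
Round 2 — Flux shuts down.
  Orbit: +80 → 80 ≥ 30
Round 3 — Orbit shuts down.
  Borealis: +50 → 50 < 80
No further shutdowns.

yes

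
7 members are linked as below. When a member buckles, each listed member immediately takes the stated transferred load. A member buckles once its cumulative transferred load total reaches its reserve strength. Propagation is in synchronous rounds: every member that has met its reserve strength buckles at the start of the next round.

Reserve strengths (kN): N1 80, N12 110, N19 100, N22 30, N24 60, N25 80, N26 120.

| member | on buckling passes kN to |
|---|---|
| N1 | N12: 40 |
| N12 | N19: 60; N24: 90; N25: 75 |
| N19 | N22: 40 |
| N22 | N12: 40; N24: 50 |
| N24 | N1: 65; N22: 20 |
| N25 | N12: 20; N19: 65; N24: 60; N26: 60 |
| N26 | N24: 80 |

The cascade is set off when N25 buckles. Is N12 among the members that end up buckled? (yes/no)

Round 1 — N25 buckles (initial).
  N12: +20 → 20 < 110
  N19: +65 → 65 < 100
  N24: +60 → 60 ≥ 60
  N26: +60 → 60 < 120
Round 2 — N24 buckles.
  N1: +65 → 65 < 80
  N22: +20 → 20 < 30
No further bucklings.

no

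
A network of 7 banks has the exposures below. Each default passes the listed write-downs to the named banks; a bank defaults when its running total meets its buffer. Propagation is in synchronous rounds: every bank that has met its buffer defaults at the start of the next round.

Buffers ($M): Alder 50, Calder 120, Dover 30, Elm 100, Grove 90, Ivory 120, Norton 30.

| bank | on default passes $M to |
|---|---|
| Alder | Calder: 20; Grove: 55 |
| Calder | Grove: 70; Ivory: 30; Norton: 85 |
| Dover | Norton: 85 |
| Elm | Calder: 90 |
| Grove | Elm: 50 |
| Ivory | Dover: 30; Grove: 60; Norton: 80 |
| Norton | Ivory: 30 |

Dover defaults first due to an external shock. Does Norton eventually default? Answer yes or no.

Round 1 — Dover defaults (initial).
  Norton: +85 → 85 ≥ 30
Round 2 — Norton defaults.
  Ivory: +30 → 30 < 120
No further defaults.

yes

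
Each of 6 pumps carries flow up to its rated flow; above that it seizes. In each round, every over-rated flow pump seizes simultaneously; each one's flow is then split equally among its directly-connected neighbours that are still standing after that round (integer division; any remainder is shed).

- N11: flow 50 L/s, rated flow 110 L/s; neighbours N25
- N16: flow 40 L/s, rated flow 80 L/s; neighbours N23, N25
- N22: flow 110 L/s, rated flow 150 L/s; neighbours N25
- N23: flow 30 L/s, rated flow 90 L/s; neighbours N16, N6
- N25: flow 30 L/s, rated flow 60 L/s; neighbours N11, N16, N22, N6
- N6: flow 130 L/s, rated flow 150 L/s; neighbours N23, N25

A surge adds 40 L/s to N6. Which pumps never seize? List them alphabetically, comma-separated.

Round 1 — N6 at 170 > 150. N6 seizes.
  N6 sheds 170 L/s to N23, N25: 85 each.
    N23: 30+85 = 115 > 90
    N25: 30+85 = 115 > 60
Round 2 — N23, N25 seize.
  N23 sheds 115 L/s to N16: 115 each.
    N16: 40+115 = 155 > 80
  N25 sheds 115 L/s to N11, N16, N22: 38 each (1 lost).
    N11: 50+38 = 88 ≤ 110
    N16: 155+38 = 193 > 80
    N22: 110+38 = 148 ≤ 150
Round 3 — N16 seizes.
  N16 sheds 193 L/s: no online neighbours, lost.
No further seizures.

N11, N22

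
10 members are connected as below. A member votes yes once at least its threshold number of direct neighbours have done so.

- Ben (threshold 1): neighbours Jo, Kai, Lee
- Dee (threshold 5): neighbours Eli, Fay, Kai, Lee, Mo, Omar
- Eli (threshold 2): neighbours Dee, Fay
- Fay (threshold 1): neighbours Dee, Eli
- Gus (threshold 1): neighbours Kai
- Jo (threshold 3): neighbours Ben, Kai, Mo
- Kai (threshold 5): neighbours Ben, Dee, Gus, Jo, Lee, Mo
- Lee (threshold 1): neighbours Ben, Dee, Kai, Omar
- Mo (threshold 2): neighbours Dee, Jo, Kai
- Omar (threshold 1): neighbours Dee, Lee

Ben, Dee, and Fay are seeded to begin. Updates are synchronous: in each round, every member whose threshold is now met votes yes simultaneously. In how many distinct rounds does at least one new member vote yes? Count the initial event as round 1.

Round 1 — Ben, Dee, Fay vote yes (initial).
Round 2 — checking thresholds:
  Eli: 2 of 2 neighbours ≥ 2, votes yes.
  Jo: 1 of 3 neighbours < 3, holds.
  Kai: 2 of 6 neighbours < 5, holds.
  Lee: 2 of 4 neighbours ≥ 1, votes yes.
  Mo: 1 of 3 neighbours < 2, holds.
  Omar: 1 of 2 neighbours ≥ 1, votes yes.
Round 3 — no new yes votes; cascade stops.

2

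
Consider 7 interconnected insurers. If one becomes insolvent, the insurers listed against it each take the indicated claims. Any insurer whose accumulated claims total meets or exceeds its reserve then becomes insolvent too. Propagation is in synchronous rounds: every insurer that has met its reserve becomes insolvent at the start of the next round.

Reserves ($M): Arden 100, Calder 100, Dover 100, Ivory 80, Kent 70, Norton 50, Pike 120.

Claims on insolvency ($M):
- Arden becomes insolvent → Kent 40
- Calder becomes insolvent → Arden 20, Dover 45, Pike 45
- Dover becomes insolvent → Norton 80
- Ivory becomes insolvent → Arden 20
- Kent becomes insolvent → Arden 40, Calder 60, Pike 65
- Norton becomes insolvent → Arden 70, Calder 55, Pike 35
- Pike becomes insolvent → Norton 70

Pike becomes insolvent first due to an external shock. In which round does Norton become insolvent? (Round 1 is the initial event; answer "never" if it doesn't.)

2

Round 1 — Pike becomes insolvent (initial).
  Norton: +70 → 70 ≥ 50
Round 2 — Norton becomes insolvent.
  Arden: +70 → 70 < 100
  Calder: +55 → 55 < 100
No further insolvencies.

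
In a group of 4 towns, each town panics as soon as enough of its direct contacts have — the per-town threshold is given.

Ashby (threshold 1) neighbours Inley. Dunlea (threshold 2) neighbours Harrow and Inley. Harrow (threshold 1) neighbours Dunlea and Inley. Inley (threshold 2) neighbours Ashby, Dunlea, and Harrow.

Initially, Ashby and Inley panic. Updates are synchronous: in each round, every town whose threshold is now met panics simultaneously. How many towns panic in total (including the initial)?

4

Round 1 — Ashby, Inley panic (initial).
Round 2 — checking thresholds:
  Dunlea: 1 of 2 neighbours < 2, holds.
  Harrow: 1 of 2 neighbours ≥ 1, panics.
Round 3 — checking thresholds:
  Dunlea: 2 of 2 neighbours ≥ 2, panics.
Round 4 — no new panics; cascade stops.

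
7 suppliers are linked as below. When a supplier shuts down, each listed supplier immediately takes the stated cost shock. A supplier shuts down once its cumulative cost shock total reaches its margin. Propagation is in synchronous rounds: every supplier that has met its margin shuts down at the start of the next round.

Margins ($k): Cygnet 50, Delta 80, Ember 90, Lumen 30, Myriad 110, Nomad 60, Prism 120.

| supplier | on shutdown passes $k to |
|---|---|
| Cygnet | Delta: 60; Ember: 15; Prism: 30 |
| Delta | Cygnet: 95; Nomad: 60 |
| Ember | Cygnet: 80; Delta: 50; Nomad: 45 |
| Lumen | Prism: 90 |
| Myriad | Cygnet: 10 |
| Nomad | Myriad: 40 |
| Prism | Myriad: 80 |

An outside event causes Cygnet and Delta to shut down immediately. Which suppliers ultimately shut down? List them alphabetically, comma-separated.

Cygnet, Delta, Nomad

Round 1 — Cygnet, Delta shut down (initial).
  Ember: +15 → 15 < 90
  Nomad: +60 → 60 ≥ 60
  Prism: +30 → 30 < 120
Round 2 — Nomad shuts down.
  Myriad: +40 → 40 < 110
No further shutdowns.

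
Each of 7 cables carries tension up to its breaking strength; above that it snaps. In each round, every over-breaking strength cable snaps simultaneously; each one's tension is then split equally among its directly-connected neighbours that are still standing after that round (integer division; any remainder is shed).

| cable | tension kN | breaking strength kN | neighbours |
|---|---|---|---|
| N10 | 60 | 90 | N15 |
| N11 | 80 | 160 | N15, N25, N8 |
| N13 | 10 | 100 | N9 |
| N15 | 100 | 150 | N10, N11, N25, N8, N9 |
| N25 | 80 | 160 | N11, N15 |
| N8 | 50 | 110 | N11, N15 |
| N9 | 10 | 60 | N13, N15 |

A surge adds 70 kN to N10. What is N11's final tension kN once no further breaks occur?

137

Round 1 — N10 at 130 > 90. N10 snaps.
  N10 sheds 130 kN to N15: 130 each.
    N15: 100+130 = 230 > 150
Round 2 — N15 snaps.
  N15 sheds 230 kN to N11, N25, N8, N9: 57 each (2 lost).
    N11: 80+57 = 137 ≤ 160
    N25: 80+57 = 137 ≤ 160
    N8: 50+57 = 107 ≤ 110
    N9: 10+57 = 67 > 60
Round 3 — N9 snaps.
  N9 sheds 67 kN to N13: 67 each.
    N13: 10+67 = 77 ≤ 100
No further breaks.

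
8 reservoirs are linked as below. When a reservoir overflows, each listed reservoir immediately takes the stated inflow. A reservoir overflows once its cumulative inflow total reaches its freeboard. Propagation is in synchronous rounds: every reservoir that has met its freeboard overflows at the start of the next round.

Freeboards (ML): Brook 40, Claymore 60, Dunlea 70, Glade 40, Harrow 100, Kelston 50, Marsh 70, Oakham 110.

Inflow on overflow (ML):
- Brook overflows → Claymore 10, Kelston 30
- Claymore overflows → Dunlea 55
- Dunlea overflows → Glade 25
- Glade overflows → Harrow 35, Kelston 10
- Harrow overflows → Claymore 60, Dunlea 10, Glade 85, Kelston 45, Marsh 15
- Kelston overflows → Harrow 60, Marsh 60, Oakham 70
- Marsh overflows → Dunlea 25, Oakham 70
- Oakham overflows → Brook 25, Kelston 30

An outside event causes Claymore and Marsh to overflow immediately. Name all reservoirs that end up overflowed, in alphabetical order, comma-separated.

Round 1 — Claymore, Marsh overflow (initial).
  Dunlea: +55+25 → 80 ≥ 70
  Oakham: +70 → 70 < 110
Round 2 — Dunlea overflows.
  Glade: +25 → 25 < 40
No further overflows.

Claymore, Dunlea, Marsh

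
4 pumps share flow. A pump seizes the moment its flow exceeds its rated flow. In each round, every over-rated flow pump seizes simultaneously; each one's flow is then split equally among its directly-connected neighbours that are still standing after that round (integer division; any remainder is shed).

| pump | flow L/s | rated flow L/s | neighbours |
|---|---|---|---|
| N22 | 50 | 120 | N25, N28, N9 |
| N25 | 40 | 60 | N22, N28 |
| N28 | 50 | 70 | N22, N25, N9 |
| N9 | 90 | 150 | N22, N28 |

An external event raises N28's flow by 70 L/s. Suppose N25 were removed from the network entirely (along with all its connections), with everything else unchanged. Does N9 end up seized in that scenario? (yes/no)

With N25 removed:
Round 1 — N28 at 120 > 70. N28 seizes.
  N28 sheds 120 L/s to N22, N9: 60 each.
    N22: 50+60 = 110 ≤ 120
    N9: 90+60 = 150 ≤ 150
No further seizures.

no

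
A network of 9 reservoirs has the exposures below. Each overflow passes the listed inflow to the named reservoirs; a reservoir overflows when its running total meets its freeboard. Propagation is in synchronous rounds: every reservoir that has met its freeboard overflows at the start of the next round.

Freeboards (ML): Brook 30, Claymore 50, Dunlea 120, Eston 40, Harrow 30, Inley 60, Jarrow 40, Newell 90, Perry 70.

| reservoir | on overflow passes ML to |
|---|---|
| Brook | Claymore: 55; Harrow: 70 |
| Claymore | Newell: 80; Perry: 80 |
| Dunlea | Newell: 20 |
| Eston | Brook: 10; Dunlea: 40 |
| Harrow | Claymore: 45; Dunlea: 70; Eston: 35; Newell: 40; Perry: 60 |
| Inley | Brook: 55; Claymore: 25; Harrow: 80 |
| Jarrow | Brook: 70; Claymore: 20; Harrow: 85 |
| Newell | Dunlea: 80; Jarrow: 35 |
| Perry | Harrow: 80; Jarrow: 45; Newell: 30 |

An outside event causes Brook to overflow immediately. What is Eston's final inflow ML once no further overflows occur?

Round 1 — Brook overflows (initial).
  Claymore: +55 → 55 ≥ 50
  Harrow: +70 → 70 ≥ 30
Round 2 — Claymore, Harrow overflow.
  Dunlea: +70 → 70 < 120
  Eston: +35 → 35 < 40
  Newell: +80+40 → 120 ≥ 90
  Perry: +80+60 → 140 ≥ 70
Round 3 — Newell, Perry overflow.
  Dunlea: +80 → 150 ≥ 120
  Jarrow: +35+45 → 80 ≥ 40
Round 4 — Dunlea, Jarrow overflow.
No further overflows.

35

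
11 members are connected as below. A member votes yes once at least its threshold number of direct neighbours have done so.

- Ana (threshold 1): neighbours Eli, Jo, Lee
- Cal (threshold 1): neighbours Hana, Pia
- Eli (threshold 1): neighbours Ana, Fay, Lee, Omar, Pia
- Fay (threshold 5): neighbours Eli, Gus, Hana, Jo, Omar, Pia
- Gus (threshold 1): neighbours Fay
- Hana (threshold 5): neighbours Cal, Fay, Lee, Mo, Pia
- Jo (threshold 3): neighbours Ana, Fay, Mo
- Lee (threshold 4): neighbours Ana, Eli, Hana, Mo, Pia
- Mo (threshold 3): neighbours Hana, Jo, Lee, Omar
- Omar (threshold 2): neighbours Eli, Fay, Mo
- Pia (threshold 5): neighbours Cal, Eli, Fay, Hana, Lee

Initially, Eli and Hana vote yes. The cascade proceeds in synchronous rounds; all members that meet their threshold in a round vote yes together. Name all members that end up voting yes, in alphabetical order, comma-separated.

Ana, Cal, Eli, Hana

Round 1 — Eli, Hana vote yes (initial).
Round 2 — checking thresholds:
  Ana: 1 of 3 neighbours ≥ 1, votes yes.
  Cal: 1 of 2 neighbours ≥ 1, votes yes.
  Fay: 2 of 6 neighbours < 5, below threshold.
  Lee: 2 of 5 neighbours < 4, below threshold.
  Mo: 1 of 4 neighbours < 3, below threshold.
  Omar: 1 of 3 neighbours < 2, below threshold.
  Pia: 2 of 5 neighbours < 5, below threshold.
Round 3 — no new yes votes; cascade stops.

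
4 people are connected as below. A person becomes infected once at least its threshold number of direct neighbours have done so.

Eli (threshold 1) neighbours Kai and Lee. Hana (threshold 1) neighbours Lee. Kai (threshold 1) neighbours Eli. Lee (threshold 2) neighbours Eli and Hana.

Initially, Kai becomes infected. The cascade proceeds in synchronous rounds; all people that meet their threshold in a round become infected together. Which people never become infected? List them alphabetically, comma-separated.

Round 1 — Kai becomes infected (initial).
Round 2 — checking thresholds:
  Eli: 1 of 2 neighbours ≥ 1, becomes infected.
Round 3 — no new infections; cascade stops.

Hana, Lee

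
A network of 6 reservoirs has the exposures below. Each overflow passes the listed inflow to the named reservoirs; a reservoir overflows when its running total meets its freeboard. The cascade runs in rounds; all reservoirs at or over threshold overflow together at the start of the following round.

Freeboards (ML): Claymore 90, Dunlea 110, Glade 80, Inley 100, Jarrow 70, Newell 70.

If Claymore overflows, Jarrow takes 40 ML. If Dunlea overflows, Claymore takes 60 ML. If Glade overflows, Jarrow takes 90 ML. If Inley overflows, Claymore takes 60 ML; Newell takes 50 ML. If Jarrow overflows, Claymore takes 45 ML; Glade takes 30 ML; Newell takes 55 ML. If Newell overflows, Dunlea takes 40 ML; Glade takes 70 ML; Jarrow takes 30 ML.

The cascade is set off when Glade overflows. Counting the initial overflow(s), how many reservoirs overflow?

2

Round 1 — Glade overflows (initial).
  Jarrow: +90 → 90 ≥ 70
Round 2 — Jarrow overflows.
  Claymore: +45 → 45 < 90
  Newell: +55 → 55 < 70
No further overflows.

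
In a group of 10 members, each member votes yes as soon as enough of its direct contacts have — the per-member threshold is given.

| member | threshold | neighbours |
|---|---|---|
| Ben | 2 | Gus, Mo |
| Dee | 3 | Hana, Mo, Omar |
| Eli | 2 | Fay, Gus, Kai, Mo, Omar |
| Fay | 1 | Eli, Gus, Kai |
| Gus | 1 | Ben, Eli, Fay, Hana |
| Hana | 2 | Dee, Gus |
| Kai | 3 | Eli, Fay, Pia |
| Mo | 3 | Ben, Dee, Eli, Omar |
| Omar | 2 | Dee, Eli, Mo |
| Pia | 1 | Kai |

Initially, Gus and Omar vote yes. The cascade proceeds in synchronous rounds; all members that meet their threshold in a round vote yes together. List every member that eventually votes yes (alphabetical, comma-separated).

Round 1 — Gus, Omar vote yes (initial).
Round 2 — checking thresholds:
  Ben: 1 of 2 neighbours < 2, not yet.
  Dee: 1 of 3 neighbours < 3, not yet.
  Eli: 2 of 5 neighbours ≥ 2, votes yes.
  Fay: 1 of 3 neighbours ≥ 1, votes yes.
  Hana: 1 of 2 neighbours < 2, not yet.
  Mo: 1 of 4 neighbours < 3, not yet.
Round 3 — no new yes votes; cascade stops.

Eli, Fay, Gus, Omar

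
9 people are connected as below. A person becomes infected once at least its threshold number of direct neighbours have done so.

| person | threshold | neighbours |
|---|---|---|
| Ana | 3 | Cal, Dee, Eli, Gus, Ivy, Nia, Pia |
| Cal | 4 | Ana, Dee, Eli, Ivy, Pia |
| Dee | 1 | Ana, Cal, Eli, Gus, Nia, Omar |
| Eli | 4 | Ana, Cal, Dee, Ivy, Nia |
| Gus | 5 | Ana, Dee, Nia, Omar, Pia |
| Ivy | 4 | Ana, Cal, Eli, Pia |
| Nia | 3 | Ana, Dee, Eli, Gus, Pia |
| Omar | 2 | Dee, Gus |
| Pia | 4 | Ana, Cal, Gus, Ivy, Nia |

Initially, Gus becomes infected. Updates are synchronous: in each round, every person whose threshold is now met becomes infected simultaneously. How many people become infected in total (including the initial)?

3

Round 1 — Gus becomes infected (initial).
Round 2 — checking thresholds:
  Ana: 1 of 7 neighbours < 3, not yet.
  Dee: 1 of 6 neighbours ≥ 1, becomes infected.
  Nia: 1 of 5 neighbours < 3, not yet.
  Omar: 1 of 2 neighbours < 2, not yet.
  Pia: 1 of 5 neighbours < 4, not yet.
Round 3 — checking thresholds:
  Ana: 2 of 7 neighbours < 3, not yet.
  Cal: 1 of 5 neighbours < 4, not yet.
  Eli: 1 of 5 neighbours < 4, not yet.
  Nia: 2 of 5 neighbours < 3, not yet.
  Omar: 2 of 2 neighbours ≥ 2, becomes infected.
  Pia: 1 of 5 neighbours < 4, not yet.
Round 4 — no new infections; cascade stops.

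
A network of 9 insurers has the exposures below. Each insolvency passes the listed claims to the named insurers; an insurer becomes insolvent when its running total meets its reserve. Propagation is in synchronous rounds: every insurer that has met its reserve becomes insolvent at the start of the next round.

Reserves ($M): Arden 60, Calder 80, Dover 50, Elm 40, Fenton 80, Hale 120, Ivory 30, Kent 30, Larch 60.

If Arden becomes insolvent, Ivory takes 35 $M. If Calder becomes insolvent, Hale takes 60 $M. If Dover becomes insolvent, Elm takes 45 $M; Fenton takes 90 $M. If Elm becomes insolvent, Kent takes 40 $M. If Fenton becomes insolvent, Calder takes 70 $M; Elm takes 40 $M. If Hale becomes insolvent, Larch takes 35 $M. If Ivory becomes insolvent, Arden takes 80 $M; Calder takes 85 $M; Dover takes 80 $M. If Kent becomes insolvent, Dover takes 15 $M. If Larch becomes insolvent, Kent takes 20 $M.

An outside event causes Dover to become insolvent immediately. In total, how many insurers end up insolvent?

Round 1 — Dover becomes insolvent (initial).
  Elm: +45 → 45 ≥ 40
  Fenton: +90 → 90 ≥ 80
Round 2 — Elm, Fenton become insolvent.
  Calder: +70 → 70 < 80
  Kent: +40 → 40 ≥ 30
Round 3 — Kent becomes insolvent.
No further insolvencies.

4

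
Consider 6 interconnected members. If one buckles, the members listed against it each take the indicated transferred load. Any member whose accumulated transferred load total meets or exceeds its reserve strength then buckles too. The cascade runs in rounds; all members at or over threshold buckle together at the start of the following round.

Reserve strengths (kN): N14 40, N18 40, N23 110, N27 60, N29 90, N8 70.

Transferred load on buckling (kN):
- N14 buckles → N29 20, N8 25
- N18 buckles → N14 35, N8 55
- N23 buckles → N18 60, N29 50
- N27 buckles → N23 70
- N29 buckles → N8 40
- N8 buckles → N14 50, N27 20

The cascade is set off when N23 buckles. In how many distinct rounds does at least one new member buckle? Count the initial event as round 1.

Round 1 — N23 buckles (initial).
  N18: +60 → 60 ≥ 40
  N29: +50 → 50 < 90
Round 2 — N18 buckles.
  N14: +35 → 35 < 40
  N8: +55 → 55 < 70
No further bucklings.

2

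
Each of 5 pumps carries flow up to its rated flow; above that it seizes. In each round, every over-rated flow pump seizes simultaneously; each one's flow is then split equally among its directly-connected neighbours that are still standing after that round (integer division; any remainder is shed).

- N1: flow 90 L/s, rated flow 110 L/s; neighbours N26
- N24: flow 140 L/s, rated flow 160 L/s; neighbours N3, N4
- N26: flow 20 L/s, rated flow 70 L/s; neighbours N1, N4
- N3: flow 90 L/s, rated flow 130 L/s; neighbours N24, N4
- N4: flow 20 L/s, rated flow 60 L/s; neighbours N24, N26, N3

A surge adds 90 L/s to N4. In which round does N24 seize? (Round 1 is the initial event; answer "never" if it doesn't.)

2

Round 1 — N4 at 110 > 60. N4 seizes.
  N4 sheds 110 L/s to N24, N26, N3: 36 each (2 lost).
    N24: 140+36 = 176 > 160
    N26: 20+36 = 56 ≤ 70
    N3: 90+36 = 126 ≤ 130
Round 2 — N24 seizes.
  N24 sheds 176 L/s to N3: 176 each.
    N3: 126+176 = 302 > 130
Round 3 — N3 seizes.
  N3 sheds 302 L/s: no online neighbours, lost.
No further seizures.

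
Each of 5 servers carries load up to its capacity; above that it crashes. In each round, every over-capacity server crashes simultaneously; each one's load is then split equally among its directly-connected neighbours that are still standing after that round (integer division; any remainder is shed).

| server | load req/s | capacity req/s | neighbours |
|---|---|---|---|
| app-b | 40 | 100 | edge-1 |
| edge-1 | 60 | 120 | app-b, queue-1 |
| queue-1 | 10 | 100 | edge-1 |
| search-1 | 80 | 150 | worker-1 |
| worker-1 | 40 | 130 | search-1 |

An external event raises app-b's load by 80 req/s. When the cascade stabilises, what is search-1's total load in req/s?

80

Round 1 — app-b at 120 > 100. app-b crashes.
  app-b sheds 120 req/s to edge-1: 120 each.
    edge-1: 60+120 = 180 > 120
Round 2 — edge-1 crashes.
  edge-1 sheds 180 req/s to queue-1: 180 each.
    queue-1: 10+180 = 190 > 100
Round 3 — queue-1 crashes.
  queue-1 sheds 190 req/s: no online neighbours, lost.
No further crashes.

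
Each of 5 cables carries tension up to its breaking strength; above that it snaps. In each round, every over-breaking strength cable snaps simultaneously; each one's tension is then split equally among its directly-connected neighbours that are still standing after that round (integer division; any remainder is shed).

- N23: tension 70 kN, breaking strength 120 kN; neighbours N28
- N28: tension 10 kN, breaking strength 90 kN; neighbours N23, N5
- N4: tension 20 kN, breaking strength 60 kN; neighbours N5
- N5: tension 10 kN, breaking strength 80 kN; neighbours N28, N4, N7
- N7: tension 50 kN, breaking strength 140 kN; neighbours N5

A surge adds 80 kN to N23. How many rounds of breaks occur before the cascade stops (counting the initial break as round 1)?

4

Round 1 — N23 at 150 > 120. N23 snaps.
  N23 sheds 150 kN to N28: 150 each.
    N28: 10+150 = 160 > 90
Round 2 — N28 snaps.
  N28 sheds 160 kN to N5: 160 each.
    N5: 10+160 = 170 > 80
Round 3 — N5 snaps.
  N5 sheds 170 kN to N4, N7: 85 each.
    N4: 20+85 = 105 > 60
    N7: 50+85 = 135 ≤ 140
Round 4 — N4 snaps.
  N4 sheds 105 kN: no online neighbours, lost.
No further breaks.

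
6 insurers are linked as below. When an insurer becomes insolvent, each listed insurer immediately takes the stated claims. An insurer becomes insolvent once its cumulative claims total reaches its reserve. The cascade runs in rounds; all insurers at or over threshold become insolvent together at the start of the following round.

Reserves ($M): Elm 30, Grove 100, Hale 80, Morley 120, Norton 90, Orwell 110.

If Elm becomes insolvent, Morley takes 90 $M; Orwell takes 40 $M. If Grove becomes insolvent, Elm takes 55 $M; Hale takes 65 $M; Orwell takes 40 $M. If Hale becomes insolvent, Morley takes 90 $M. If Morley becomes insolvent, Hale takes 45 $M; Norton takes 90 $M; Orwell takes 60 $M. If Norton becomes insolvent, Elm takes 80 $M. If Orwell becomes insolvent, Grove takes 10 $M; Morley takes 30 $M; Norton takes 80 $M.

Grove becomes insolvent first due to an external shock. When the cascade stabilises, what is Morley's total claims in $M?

90

Round 1 — Grove becomes insolvent (initial).
  Elm: +55 → 55 ≥ 30
  Hale: +65 → 65 < 80
  Orwell: +40 → 40 < 110
Round 2 — Elm becomes insolvent.
  Morley: +90 → 90 < 120
  Orwell: +40 → 80 < 110
No further insolvencies.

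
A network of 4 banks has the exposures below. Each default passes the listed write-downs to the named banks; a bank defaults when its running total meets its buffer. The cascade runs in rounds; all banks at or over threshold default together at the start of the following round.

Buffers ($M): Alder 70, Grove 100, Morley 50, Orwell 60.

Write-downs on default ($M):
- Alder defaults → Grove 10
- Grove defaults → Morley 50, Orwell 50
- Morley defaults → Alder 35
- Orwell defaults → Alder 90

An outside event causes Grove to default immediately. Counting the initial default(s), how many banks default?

2

Round 1 — Grove defaults (initial).
  Morley: +50 → 50 ≥ 50
  Orwell: +50 → 50 < 60
Round 2 — Morley defaults.
  Alder: +35 → 35 < 70
No further defaults.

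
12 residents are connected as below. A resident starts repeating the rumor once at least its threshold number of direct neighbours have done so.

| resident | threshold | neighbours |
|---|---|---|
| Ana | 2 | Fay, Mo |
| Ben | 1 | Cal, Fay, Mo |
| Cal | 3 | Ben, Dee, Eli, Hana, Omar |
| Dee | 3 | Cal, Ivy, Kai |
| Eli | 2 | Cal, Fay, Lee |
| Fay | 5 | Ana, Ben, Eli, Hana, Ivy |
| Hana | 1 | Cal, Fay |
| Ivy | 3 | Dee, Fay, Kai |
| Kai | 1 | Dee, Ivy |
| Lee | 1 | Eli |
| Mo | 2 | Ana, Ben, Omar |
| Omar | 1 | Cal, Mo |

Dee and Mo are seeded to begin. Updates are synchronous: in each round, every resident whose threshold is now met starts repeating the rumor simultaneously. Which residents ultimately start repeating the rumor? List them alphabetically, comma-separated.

Ben, Cal, Dee, Hana, Kai, Mo, Omar

Round 1 — Dee, Mo start repeating the rumor (initial).
Round 2 — checking thresholds:
  Ana: 1 of 2 neighbours < 2, below threshold.
  Ben: 1 of 3 neighbours ≥ 1, starts repeating the rumor.
  Cal: 1 of 5 neighbours < 3, below threshold.
  Ivy: 1 of 3 neighbours < 3, below threshold.
  Kai: 1 of 2 neighbours ≥ 1, starts repeating the rumor.
  Omar: 1 of 2 neighbours ≥ 1, starts repeating the rumor.
Round 3 — checking thresholds:
  Ana: 1 of 2 neighbours < 2, below threshold.
  Cal: 3 of 5 neighbours ≥ 3, starts repeating the rumor.
  Fay: 1 of 5 neighbours < 5, below threshold.
  Ivy: 2 of 3 neighbours < 3, below threshold.
Round 4 — checking thresholds:
  Ana: 1 of 2 neighbours < 2, below threshold.
  Eli: 1 of 3 neighbours < 2, below threshold.
  Fay: 1 of 5 neighbours < 5, below threshold.
  Hana: 1 of 2 neighbours ≥ 1, starts repeating the rumor.
  Ivy: 2 of 3 neighbours < 3, below threshold.
Round 5 — no new spreads; cascade stops.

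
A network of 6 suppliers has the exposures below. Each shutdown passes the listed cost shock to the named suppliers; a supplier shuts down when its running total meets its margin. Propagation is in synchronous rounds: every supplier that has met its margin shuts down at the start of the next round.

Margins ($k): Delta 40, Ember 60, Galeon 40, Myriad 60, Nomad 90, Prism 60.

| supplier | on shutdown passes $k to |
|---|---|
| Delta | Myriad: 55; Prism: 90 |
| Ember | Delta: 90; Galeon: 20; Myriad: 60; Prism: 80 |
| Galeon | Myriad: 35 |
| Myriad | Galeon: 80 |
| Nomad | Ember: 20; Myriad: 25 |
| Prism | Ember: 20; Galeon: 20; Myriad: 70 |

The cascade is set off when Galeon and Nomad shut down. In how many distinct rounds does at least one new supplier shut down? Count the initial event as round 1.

2

Round 1 — Galeon, Nomad shut down (initial).
  Ember: +20 → 20 < 60
  Myriad: +35+25 → 60 ≥ 60
Round 2 — Myriad shuts down.
No further shutdowns.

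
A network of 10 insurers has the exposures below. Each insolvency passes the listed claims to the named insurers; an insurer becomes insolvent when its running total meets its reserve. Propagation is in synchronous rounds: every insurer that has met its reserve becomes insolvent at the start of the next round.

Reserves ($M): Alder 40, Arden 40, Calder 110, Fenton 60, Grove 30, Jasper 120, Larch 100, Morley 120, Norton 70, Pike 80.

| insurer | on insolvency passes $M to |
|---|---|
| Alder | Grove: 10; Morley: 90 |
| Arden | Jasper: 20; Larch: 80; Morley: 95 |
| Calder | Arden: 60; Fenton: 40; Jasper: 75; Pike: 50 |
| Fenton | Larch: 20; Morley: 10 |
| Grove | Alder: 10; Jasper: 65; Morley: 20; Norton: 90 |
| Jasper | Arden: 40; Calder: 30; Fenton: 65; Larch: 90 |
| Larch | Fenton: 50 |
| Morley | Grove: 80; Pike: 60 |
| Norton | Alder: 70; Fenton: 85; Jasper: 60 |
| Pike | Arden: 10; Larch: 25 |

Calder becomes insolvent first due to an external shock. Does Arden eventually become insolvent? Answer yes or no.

yes

Round 1 — Calder becomes insolvent (initial).
  Arden: +60 → 60 ≥ 40
  Fenton: +40 → 40 < 60
  Jasper: +75 → 75 < 120
  Pike: +50 → 50 < 80
Round 2 — Arden becomes insolvent.
  Jasper: +20 → 95 < 120
  Larch: +80 → 80 < 100
  Morley: +95 → 95 < 120
No further insolvencies.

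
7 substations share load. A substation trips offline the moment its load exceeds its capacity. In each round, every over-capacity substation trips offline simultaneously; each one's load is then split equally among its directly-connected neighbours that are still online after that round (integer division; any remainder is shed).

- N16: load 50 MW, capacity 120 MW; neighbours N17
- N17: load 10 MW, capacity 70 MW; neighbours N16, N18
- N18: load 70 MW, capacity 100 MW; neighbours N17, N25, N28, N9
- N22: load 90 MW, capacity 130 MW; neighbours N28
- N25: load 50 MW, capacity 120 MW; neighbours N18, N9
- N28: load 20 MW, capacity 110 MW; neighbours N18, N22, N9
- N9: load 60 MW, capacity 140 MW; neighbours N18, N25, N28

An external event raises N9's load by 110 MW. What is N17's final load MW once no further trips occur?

52

Round 1 — N9 at 170 > 140. N9 trips offline.
  N9 sheds 170 MW to N18, N25, N28: 56 each (2 lost).
    N18: 70+56 = 126 > 100
    N25: 50+56 = 106 ≤ 120
    N28: 20+56 = 76 ≤ 110
Round 2 — N18 trips offline.
  N18 sheds 126 MW to N17, N25, N28: 42 each.
    N17: 10+42 = 52 ≤ 70
    N25: 106+42 = 148 > 120
    N28: 76+42 = 118 > 110
Round 3 — N25, N28 trip offline.
  N25 sheds 148 MW: no online neighbours, lost.
  N28 sheds 118 MW to N22: 118 each.
    N22: 90+118 = 208 > 130
Round 4 — N22 trips offline.
  N22 sheds 208 MW: no online neighbours, lost.
No further trips.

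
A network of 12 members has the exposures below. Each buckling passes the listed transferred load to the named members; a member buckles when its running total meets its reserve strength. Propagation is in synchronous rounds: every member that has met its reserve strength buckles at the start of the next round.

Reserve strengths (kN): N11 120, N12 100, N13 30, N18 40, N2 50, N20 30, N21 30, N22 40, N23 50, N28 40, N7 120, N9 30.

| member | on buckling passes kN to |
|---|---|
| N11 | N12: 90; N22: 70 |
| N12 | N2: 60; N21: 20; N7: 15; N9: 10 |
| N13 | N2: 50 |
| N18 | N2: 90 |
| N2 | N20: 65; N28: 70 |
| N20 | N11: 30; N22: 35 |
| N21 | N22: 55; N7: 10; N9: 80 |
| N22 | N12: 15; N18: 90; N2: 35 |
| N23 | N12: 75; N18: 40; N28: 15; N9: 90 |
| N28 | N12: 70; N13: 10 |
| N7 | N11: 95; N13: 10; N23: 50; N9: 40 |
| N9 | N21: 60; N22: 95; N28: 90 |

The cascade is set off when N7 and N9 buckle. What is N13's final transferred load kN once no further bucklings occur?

20

Round 1 — N7, N9 buckle (initial).
  N11: +95 → 95 < 120
  N13: +10 → 10 < 30
  N21: +60 → 60 ≥ 30
  N22: +95 → 95 ≥ 40
  N23: +50 → 50 ≥ 50
  N28: +90 → 90 ≥ 40
Round 2 — N21, N22, N23, N28 buckle.
  N12: +15+75+70 → 160 ≥ 100
  N13: +10 → 20 < 30
  N18: +90+40 → 130 ≥ 40
  N2: +35 → 35 < 50
Round 3 — N12, N18 buckle.
  N2: +60+90 → 185 ≥ 50
Round 4 — N2 buckles.
  N20: +65 → 65 ≥ 30
Round 5 — N20 buckles.
  N11: +30 → 125 ≥ 120
Round 6 — N11 buckles.
No further bucklings.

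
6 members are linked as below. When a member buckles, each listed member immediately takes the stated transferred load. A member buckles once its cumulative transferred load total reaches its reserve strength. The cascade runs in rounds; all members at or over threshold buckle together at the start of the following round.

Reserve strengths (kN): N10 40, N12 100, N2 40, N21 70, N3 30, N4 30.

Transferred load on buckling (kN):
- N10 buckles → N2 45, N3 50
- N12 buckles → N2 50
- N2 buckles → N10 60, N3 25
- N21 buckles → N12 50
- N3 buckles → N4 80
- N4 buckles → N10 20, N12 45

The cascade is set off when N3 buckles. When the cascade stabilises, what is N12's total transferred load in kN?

45

Round 1 — N3 buckles (initial).
  N4: +80 → 80 ≥ 30
Round 2 — N4 buckles.
  N10: +20 → 20 < 40
  N12: +45 → 45 < 100
No further bucklings.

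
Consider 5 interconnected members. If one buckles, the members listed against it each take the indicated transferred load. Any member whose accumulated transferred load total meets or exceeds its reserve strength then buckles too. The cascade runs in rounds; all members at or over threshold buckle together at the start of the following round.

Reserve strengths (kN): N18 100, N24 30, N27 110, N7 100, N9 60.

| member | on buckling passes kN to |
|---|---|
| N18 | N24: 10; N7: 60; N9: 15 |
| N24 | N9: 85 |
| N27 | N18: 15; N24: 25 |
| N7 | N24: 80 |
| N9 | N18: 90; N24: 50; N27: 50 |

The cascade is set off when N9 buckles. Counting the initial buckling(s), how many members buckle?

Round 1 — N9 buckles (initial).
  N18: +90 → 90 < 100
  N24: +50 → 50 ≥ 30
  N27: +50 → 50 < 110
Round 2 — N24 buckles.
No further bucklings.

2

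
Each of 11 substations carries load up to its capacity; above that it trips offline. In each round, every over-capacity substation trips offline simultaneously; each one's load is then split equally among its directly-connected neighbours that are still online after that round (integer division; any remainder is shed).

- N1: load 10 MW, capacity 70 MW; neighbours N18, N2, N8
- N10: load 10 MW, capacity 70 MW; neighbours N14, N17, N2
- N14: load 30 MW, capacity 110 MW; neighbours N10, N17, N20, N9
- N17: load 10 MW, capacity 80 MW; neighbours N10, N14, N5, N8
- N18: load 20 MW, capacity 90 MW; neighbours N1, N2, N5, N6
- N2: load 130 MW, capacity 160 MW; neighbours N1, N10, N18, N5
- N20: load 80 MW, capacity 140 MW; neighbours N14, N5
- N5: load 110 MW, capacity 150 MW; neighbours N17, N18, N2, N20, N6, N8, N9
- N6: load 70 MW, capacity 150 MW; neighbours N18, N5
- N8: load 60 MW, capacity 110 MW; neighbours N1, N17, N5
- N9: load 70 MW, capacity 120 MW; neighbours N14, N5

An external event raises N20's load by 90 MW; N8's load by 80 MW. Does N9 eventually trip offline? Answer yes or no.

yes

Round 1 — N20 at 170 > 140; N8 at 140 > 110. N20, N8 trip offline.
  N20 sheds 170 MW to N14, N5: 85 each.
    N14: 30+85 = 115 > 110
    N5: 110+85 = 195 > 150
  N8 sheds 140 MW to N1, N17, N5: 46 each (2 lost).
    N1: 10+46 = 56 ≤ 70
    N17: 10+46 = 56 ≤ 80
    N5: 195+46 = 241 > 150
Round 2 — N14, N5 trip offline.
  N14 sheds 115 MW to N10, N17, N9: 38 each (1 lost).
    N10: 10+38 = 48 ≤ 70
    N17: 56+38 = 94 > 80
    N9: 70+38 = 108 ≤ 120
  N5 sheds 241 MW to N17, N18, N2, N6, N9: 48 each (1 lost).
    N17: 94+48 = 142 > 80
    N18: 20+48 = 68 ≤ 90
    N2: 130+48 = 178 > 160
    N6: 70+48 = 118 ≤ 150
    N9: 108+48 = 156 > 120
Round 3 — N17, N2, N9 trip offline.
  N17 sheds 142 MW to N10: 142 each.
    N10: 48+142 = 190 > 70
  N2 sheds 178 MW to N1, N10, N18: 59 each (1 lost).
    N1: 56+59 = 115 > 70
    N10: 190+59 = 249 > 70
    N18: 68+59 = 127 > 90
  N9 sheds 156 MW: no online neighbours, lost.
Round 4 — N1, N10, N18 trip offline.
  N1 sheds 115 MW: no online neighbours, lost.
  N10 sheds 249 MW: no online neighbours, lost.
  N18 sheds 127 MW to N6: 127 each.
    N6: 118+127 = 245 > 150
Round 5 — N6 trips offline.
  N6 sheds 245 MW: no online neighbours, lost.
No further trips.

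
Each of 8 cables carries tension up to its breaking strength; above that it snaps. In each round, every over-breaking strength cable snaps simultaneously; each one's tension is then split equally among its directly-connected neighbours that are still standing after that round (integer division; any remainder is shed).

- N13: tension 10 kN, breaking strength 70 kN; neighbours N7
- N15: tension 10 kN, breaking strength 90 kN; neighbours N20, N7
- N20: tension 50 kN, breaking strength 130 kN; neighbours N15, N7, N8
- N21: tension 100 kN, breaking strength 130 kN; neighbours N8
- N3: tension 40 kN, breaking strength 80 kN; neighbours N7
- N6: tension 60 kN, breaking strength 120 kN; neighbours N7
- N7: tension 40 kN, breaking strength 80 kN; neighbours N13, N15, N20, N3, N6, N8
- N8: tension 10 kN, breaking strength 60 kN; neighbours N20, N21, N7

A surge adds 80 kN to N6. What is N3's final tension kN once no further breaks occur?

76

Round 1 — N6 at 140 > 120. N6 snaps.
  N6 sheds 140 kN to N7: 140 each.
    N7: 40+140 = 180 > 80
Round 2 — N7 snaps.
  N7 sheds 180 kN to N13, N15, N20, N3, N8: 36 each.
    N13: 10+36 = 46 ≤ 70
    N15: 10+36 = 46 ≤ 90
    N20: 50+36 = 86 ≤ 130
    N3: 40+36 = 76 ≤ 80
    N8: 10+36 = 46 ≤ 60
No further breaks.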